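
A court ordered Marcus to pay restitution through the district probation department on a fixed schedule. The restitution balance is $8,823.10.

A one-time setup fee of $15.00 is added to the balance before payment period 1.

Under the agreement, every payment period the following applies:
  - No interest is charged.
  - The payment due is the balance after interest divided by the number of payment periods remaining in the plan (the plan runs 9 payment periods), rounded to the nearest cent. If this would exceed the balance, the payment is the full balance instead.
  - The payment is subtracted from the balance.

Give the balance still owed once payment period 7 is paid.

Payment period 1: $8,838.10 − $982.01 → $7,856.09
Payment period 2: $7,856.09 − $982.01 → $6,874.08
Payment period 3: $6,874.08 − $982.01 → $5,892.07
Payment period 4: $5,892.07 − $982.01 → $4,910.06
Payment period 5: $4,910.06 − $982.01 → $3,928.05
Payment period 6: $3,928.05 − $982.01 → $2,946.04
Payment period 7: $2,946.04 − $982.01 → $1,964.03

$1,964.03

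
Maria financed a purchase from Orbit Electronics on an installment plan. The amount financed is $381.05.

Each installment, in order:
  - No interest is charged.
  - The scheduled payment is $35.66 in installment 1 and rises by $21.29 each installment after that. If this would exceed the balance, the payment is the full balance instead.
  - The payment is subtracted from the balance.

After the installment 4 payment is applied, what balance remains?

Installment 1: opening $381.05; payment $35.66; balance $345.39
Installment 2: opening $345.39; payment $56.95; balance $288.44
Installment 3: opening $288.44; payment $78.24; balance $210.20
Installment 4: opening $210.20; payment $99.53; balance $110.67

$110.67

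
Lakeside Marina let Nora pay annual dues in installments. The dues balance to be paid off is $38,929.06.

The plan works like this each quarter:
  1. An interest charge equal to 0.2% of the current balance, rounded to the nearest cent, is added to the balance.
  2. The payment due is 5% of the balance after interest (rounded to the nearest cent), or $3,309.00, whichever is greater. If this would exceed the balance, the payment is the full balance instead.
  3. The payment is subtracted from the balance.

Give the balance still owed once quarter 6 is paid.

$19,445.02

# | Opening | Interest | Payment | End bal
1 | $38,929.06 | $77.86 | $3,309.00 | $35,697.92
2 | $35,697.92 | $71.40 | $3,309.00 | $32,460.32
3 | $32,460.32 | $64.92 | $3,309.00 | $29,216.24
4 | $29,216.24 | $58.43 | $3,309.00 | $25,965.67
5 | $25,965.67 | $51.93 | $3,309.00 | $22,708.60
6 | $22,708.60 | $45.42 | $3,309.00 | $19,445.02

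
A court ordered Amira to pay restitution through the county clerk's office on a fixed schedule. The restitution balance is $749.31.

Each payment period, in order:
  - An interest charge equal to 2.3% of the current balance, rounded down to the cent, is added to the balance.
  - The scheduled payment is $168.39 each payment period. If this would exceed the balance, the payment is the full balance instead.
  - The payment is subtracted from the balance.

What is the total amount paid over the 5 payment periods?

# | Opening | Interest | Payment | End bal
1 | $749.31 | $17.23 | $168.39 | $598.15
2 | $598.15 | $13.75 | $168.39 | $443.51
3 | $443.51 | $10.20 | $168.39 | $285.32
4 | $285.32 | $6.56 | $168.39 | $123.49
5 | $123.49 | $2.84 | $126.33 | $0.00
Total paid: $799.89

$799.89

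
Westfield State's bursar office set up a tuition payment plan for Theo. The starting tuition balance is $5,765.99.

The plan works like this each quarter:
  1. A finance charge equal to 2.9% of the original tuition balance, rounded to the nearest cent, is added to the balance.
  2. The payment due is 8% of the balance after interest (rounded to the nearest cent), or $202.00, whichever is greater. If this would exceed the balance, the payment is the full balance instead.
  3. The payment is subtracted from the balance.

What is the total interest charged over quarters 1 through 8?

Quarter 1: $5,765.99 +$167.21 interest = $5,933.20; pay $474.66 → $5,458.54
Quarter 2: $5,458.54 +$167.21 interest = $5,625.75; pay $450.06 → $5,175.69
Quarter 3: $5,175.69 +$167.21 interest = $5,342.90; pay $427.43 → $4,915.47
Quarter 4: $4,915.47 +$167.21 interest = $5,082.68; pay $406.61 → $4,676.07
Quarter 5: $4,676.07 +$167.21 interest = $4,843.28; pay $387.46 → $4,455.82
Quarter 6: $4,455.82 +$167.21 interest = $4,623.03; pay $369.84 → $4,253.19
Quarter 7: $4,253.19 +$167.21 interest = $4,420.40; pay $353.63 → $4,066.77
Quarter 8: $4,066.77 +$167.21 interest = $4,233.98; pay $338.72 → $3,895.26
Total interest: $167.21 + $167.21 + $167.21 + $167.21 + $167.21 + $167.21 + $167.21 + $167.21 = $1,337.68

$1,337.68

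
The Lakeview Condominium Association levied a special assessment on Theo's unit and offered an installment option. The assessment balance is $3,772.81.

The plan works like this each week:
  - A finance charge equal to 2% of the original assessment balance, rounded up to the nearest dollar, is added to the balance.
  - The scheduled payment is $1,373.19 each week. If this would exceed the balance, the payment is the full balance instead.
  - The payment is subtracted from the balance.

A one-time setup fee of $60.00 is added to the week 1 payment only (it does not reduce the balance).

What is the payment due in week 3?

$1,254.43

Week 1: opening $3,772.81; interest $76.00 → $3,848.81; payment $1,373.19 (+ $60.00 fee); balance $2,475.62
Week 2: opening $2,475.62; interest $76.00 → $2,551.62; payment $1,373.19; balance $1,178.43
Week 3: opening $1,178.43; interest $76.00 → $1,254.43; payment $1,254.43; balance $0.00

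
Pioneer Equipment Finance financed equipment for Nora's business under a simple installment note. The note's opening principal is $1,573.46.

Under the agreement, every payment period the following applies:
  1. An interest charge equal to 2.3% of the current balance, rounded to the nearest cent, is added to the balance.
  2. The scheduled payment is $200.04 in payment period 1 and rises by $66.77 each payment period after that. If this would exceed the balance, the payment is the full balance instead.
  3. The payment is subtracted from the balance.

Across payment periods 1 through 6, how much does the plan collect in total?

Payment period 1: opening $1,573.46; interest $36.19 → $1,609.65; payment $200.04; balance $1,409.61
Payment period 2: opening $1,409.61; interest $32.42 → $1,442.03; payment $266.81; balance $1,175.22
Payment period 3: opening $1,175.22; interest $27.03 → $1,202.25; payment $333.58; balance $868.67
Payment period 4: opening $868.67; interest $19.98 → $888.65; payment $400.35; balance $488.30
Payment period 5: opening $488.30; interest $11.23 → $499.53; payment $467.12; balance $32.41
Payment period 6: opening $32.41; interest $0.75 → $33.16; payment $33.16; balance $0.00
Total paid: $1,701.06

$1,701.06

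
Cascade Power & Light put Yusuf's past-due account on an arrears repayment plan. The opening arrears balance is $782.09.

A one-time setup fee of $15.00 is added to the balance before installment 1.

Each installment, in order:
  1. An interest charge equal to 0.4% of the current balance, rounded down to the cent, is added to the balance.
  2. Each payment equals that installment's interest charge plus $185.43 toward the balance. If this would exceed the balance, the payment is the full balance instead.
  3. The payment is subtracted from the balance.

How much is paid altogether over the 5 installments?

Installment 1: opening $797.09; interest $3.18 → $800.27; payment $188.61; balance $611.66
Installment 2: opening $611.66; interest $2.44 → $614.10; payment $187.87; balance $426.23
Installment 3: opening $426.23; interest $1.70 → $427.93; payment $187.13; balance $240.80
Installment 4: opening $240.80; interest $0.96 → $241.76; payment $186.39; balance $55.37
Installment 5: opening $55.37; interest $0.22 → $55.59; payment $55.59; balance $0.00
Total paid: $805.59

$805.59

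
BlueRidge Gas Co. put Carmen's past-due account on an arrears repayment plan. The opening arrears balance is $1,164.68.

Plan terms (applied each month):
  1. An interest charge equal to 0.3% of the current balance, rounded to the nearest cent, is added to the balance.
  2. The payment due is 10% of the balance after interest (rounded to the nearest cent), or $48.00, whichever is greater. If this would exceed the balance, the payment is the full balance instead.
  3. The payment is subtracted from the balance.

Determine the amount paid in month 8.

$57.06

Month 1: opening $1,164.68; interest $3.49 → $1,168.17; payment $116.82; balance $1,051.35
Month 2: opening $1,051.35; interest $3.15 → $1,054.50; payment $105.45; balance $949.05
Month 3: opening $949.05; interest $2.85 → $951.90; payment $95.19; balance $856.71
Month 4: opening $856.71; interest $2.57 → $859.28; payment $85.93; balance $773.35
Month 5: opening $773.35; interest $2.32 → $775.67; payment $77.57; balance $698.10
Month 6: opening $698.10; interest $2.09 → $700.19; payment $70.02; balance $630.17
Month 7: opening $630.17; interest $1.89 → $632.06; payment $63.21; balance $568.85
Month 8: opening $568.85; interest $1.71 → $570.56; payment $57.06; balance $513.50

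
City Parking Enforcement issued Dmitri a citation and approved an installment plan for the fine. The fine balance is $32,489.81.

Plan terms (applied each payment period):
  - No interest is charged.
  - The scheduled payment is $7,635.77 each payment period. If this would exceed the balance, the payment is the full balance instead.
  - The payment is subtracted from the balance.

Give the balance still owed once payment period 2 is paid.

$17,218.27

# | Opening | Payment | End bal
1 | $32,489.81 | $7,635.77 | $24,854.04
2 | $24,854.04 | $7,635.77 | $17,218.27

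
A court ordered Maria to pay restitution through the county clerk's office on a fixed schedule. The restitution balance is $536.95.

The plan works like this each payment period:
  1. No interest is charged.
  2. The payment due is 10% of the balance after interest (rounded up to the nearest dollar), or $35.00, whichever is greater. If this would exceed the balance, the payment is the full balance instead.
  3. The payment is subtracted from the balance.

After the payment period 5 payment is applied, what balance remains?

Payment period 1: opening $536.95; payment $54.00; balance $482.95
Payment period 2: opening $482.95; payment $49.00; balance $433.95
Payment period 3: opening $433.95; payment $44.00; balance $389.95
Payment period 4: opening $389.95; payment $39.00; balance $350.95
Payment period 5: opening $350.95; payment $36.00; balance $314.95

$314.95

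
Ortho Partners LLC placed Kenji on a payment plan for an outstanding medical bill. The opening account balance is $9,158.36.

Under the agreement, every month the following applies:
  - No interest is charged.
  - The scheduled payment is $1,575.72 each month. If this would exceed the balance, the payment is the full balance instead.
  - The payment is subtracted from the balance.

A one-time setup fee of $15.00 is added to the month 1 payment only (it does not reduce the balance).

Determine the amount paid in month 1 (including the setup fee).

Month 1: $9,158.36 − $1,575.72 (+ $15.00 fee) → $7,582.64

$1,590.72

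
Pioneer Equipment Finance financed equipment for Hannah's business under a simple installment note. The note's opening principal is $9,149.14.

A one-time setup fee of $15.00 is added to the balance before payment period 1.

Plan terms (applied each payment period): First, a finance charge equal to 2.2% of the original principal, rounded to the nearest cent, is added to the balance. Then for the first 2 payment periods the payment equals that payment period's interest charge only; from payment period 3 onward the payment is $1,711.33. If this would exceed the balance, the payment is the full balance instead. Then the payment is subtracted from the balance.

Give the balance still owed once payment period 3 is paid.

$7,654.09

Payment period 1: $9,164.14 +$201.28 interest = $9,365.42; pay $201.28 → $9,164.14
Payment period 2: $9,164.14 +$201.28 interest = $9,365.42; pay $201.28 → $9,164.14
Payment period 3: $9,164.14 +$201.28 interest = $9,365.42; pay $1,711.33 → $7,654.09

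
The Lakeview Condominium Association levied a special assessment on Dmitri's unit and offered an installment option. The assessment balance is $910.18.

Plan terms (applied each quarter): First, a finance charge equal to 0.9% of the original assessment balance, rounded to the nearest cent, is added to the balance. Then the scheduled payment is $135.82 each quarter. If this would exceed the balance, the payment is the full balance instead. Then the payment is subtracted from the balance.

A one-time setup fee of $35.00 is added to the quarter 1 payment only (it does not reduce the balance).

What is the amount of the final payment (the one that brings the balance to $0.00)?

$24.96

# | Opening | Interest | Payment | Fee | End bal
1 | $910.18 | $8.19 | $135.82 | $35.00 | $782.55
2 | $782.55 | $8.19 | $135.82 | — | $654.92
3 | $654.92 | $8.19 | $135.82 | — | $527.29
4 | $527.29 | $8.19 | $135.82 | — | $399.66
5 | $399.66 | $8.19 | $135.82 | — | $272.03
6 | $272.03 | $8.19 | $135.82 | — | $144.40
7 | $144.40 | $8.19 | $135.82 | — | $16.77
8 | $16.77 | $8.19 | $24.96 | — | $0.00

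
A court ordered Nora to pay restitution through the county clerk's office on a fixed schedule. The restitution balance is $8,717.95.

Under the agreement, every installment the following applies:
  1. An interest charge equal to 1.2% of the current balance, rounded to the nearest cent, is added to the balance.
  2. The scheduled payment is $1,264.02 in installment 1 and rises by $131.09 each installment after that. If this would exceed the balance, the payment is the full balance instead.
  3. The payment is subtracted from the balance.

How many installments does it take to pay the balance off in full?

6

Installment 1: opening $8,717.95; interest $104.62 → $8,822.57; payment $1,264.02; balance $7,558.55
Installment 2: opening $7,558.55; interest $90.70 → $7,649.25; payment $1,395.11; balance $6,254.14
Installment 3: opening $6,254.14; interest $75.05 → $6,329.19; payment $1,526.20; balance $4,802.99
Installment 4: opening $4,802.99; interest $57.64 → $4,860.63; payment $1,657.29; balance $3,203.34
Installment 5: opening $3,203.34; interest $38.44 → $3,241.78; payment $1,788.38; balance $1,453.40
Installment 6: opening $1,453.40; interest $17.44 → $1,470.84; payment $1,470.84; balance $0.00
Balance reaches $0.00 in installment 6.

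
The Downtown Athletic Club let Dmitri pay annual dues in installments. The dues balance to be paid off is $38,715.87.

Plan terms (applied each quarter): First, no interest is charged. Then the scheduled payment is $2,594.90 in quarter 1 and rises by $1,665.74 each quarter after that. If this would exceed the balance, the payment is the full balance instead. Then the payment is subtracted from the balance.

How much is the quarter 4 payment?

Quarter 1: $38,715.87 − $2,594.90 → $36,120.97
Quarter 2: $36,120.97 − $4,260.64 → $31,860.33
Quarter 3: $31,860.33 − $5,926.38 → $25,933.95
Quarter 4: $25,933.95 − $7,592.12 → $18,341.83

$7,592.12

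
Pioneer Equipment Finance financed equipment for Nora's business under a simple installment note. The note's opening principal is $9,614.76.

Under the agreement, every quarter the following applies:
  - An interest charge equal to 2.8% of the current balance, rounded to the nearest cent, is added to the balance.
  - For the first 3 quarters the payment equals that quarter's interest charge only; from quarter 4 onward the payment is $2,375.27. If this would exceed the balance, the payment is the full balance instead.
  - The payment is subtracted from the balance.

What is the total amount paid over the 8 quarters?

Quarter 1: opening $9,614.76; interest $269.21 → $9,883.97; payment $269.21; balance $9,614.76
Quarter 2: opening $9,614.76; interest $269.21 → $9,883.97; payment $269.21; balance $9,614.76
Quarter 3: opening $9,614.76; interest $269.21 → $9,883.97; payment $269.21; balance $9,614.76
Quarter 4: opening $9,614.76; interest $269.21 → $9,883.97; payment $2,375.27; balance $7,508.70
Quarter 5: opening $7,508.70; interest $210.24 → $7,718.94; payment $2,375.27; balance $5,343.67
Quarter 6: opening $5,343.67; interest $149.62 → $5,493.29; payment $2,375.27; balance $3,118.02
Quarter 7: opening $3,118.02; interest $87.30 → $3,205.32; payment $2,375.27; balance $830.05
Quarter 8: opening $830.05; interest $23.24 → $853.29; payment $853.29; balance $0.00
Total paid: $11,162.00

$11,162.00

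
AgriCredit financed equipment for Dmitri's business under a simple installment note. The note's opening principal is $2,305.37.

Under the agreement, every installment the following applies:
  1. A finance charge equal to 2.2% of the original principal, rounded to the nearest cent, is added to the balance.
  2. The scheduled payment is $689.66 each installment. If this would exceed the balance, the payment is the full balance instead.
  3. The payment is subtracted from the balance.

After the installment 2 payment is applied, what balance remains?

Installment 1: opening $2,305.37; interest $50.72 → $2,356.09; payment $689.66; balance $1,666.43
Installment 2: opening $1,666.43; interest $50.72 → $1,717.15; payment $689.66; balance $1,027.49

$1,027.49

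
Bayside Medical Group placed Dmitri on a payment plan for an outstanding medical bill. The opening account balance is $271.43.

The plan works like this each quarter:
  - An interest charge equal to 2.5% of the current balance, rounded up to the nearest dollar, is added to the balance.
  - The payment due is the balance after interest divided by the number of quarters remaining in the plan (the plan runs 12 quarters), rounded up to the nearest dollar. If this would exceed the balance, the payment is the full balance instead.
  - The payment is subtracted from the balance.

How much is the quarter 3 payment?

$25.00

Quarter 1: opening $271.43; interest $7.00 → $278.43; payment $24.00; balance $254.43
Quarter 2: opening $254.43; interest $7.00 → $261.43; payment $24.00; balance $237.43
Quarter 3: opening $237.43; interest $6.00 → $243.43; payment $25.00; balance $218.43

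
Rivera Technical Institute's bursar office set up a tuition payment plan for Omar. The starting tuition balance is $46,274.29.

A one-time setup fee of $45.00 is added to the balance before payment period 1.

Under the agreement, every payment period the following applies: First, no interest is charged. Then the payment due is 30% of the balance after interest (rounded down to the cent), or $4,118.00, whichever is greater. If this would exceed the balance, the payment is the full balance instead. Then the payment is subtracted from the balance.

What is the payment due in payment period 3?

Payment period 1: $46,319.29 − $13,895.78 → $32,423.51
Payment period 2: $32,423.51 − $9,727.05 → $22,696.46
Payment period 3: $22,696.46 − $6,808.93 → $15,887.53

$6,808.93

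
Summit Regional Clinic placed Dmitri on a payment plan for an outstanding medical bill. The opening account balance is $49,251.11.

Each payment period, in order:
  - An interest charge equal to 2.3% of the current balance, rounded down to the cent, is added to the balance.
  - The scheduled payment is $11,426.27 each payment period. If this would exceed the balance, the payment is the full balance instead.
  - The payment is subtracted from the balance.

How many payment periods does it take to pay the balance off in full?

Payment period 1: opening $49,251.11; interest $1,132.77 → $50,383.88; payment $11,426.27; balance $38,957.61
Payment period 2: opening $38,957.61; interest $896.02 → $39,853.63; payment $11,426.27; balance $28,427.36
Payment period 3: opening $28,427.36; interest $653.82 → $29,081.18; payment $11,426.27; balance $17,654.91
Payment period 4: opening $17,654.91; interest $406.06 → $18,060.97; payment $11,426.27; balance $6,634.70
Payment period 5: opening $6,634.70; interest $152.59 → $6,787.29; payment $6,787.29; balance $0.00
Balance reaches $0.00 in payment period 5.

5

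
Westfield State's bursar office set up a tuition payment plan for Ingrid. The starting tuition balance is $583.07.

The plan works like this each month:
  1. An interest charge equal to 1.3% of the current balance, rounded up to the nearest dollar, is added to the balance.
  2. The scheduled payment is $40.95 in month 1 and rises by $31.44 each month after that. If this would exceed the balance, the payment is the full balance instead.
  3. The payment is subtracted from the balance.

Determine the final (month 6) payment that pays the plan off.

Month 1: $583.07 +$8.00 interest = $591.07; pay $40.95 → $550.12
Month 2: $550.12 +$8.00 interest = $558.12; pay $72.39 → $485.73
Month 3: $485.73 +$7.00 interest = $492.73; pay $103.83 → $388.90
Month 4: $388.90 +$6.00 interest = $394.90; pay $135.27 → $259.63
Month 5: $259.63 +$4.00 interest = $263.63; pay $166.71 → $96.92
Month 6: $96.92 +$2.00 interest = $98.92; pay $98.92 → $0.00

$98.92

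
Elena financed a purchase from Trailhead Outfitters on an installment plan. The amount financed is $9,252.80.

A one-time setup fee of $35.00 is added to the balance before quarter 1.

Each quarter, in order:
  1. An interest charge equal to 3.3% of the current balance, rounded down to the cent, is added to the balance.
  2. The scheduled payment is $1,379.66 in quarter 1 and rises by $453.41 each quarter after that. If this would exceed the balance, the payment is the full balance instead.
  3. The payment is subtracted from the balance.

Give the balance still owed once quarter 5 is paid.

Quarter 1: opening $9,287.80; interest $306.49 → $9,594.29; payment $1,379.66; balance $8,214.63
Quarter 2: opening $8,214.63; interest $271.08 → $8,485.71; payment $1,833.07; balance $6,652.64
Quarter 3: opening $6,652.64; interest $219.53 → $6,872.17; payment $2,286.48; balance $4,585.69
Quarter 4: opening $4,585.69; interest $151.32 → $4,737.01; payment $2,739.89; balance $1,997.12
Quarter 5: opening $1,997.12; interest $65.90 → $2,063.02; payment $2,063.02; balance $0.00

$0.00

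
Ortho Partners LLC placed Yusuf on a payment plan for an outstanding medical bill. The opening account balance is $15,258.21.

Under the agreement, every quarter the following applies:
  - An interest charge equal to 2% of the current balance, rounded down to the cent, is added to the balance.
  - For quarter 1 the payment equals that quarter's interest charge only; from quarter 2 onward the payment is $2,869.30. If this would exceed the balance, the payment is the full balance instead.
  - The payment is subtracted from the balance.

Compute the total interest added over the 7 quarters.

Quarter 1: $15,258.21 +$305.16 interest = $15,563.37; pay $305.16 → $15,258.21
Quarter 2: $15,258.21 +$305.16 interest = $15,563.37; pay $2,869.30 → $12,694.07
Quarter 3: $12,694.07 +$253.88 interest = $12,947.95; pay $2,869.30 → $10,078.65
Quarter 4: $10,078.65 +$201.57 interest = $10,280.22; pay $2,869.30 → $7,410.92
Quarter 5: $7,410.92 +$148.21 interest = $7,559.13; pay $2,869.30 → $4,689.83
Quarter 6: $4,689.83 +$93.79 interest = $4,783.62; pay $2,869.30 → $1,914.32
Quarter 7: $1,914.32 +$38.28 interest = $1,952.60; pay $1,952.60 → $0.00
Total interest: $305.16 + $305.16 + $253.88 + $201.57 + $148.21 + $93.79 + $38.28 = $1,346.05

$1,346.05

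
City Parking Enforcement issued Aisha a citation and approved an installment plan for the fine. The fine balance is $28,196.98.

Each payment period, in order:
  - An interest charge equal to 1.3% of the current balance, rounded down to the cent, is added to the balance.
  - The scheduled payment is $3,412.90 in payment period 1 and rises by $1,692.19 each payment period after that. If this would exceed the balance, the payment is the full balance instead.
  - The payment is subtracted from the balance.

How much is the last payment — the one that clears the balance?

Payment period 1: $28,196.98 +$366.56 interest = $28,563.54; pay $3,412.90 → $25,150.64
Payment period 2: $25,150.64 +$326.95 interest = $25,477.59; pay $5,105.09 → $20,372.50
Payment period 3: $20,372.50 +$264.84 interest = $20,637.34; pay $6,797.28 → $13,840.06
Payment period 4: $13,840.06 +$179.92 interest = $14,019.98; pay $8,489.47 → $5,530.51
Payment period 5: $5,530.51 +$71.89 interest = $5,602.40; pay $5,602.40 → $0.00

$5,602.40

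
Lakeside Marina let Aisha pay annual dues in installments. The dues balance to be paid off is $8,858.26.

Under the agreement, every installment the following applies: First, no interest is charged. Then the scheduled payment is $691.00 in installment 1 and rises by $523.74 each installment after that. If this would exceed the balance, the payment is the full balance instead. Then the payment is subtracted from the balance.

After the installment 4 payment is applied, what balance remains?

Installment 1: opening $8,858.26; payment $691.00; balance $8,167.26
Installment 2: opening $8,167.26; payment $1,214.74; balance $6,952.52
Installment 3: opening $6,952.52; payment $1,738.48; balance $5,214.04
Installment 4: opening $5,214.04; payment $2,262.22; balance $2,951.82

$2,951.82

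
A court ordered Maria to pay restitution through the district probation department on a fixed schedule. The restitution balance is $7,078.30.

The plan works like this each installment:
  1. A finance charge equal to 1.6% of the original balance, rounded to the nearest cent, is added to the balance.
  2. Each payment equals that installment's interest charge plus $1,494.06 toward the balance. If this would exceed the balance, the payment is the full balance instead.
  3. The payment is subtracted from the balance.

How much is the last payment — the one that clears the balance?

$1,215.31

# | Opening | Interest | Payment | End bal
1 | $7,078.30 | $113.25 | $1,607.31 | $5,584.24
2 | $5,584.24 | $113.25 | $1,607.31 | $4,090.18
3 | $4,090.18 | $113.25 | $1,607.31 | $2,596.12
4 | $2,596.12 | $113.25 | $1,607.31 | $1,102.06
5 | $1,102.06 | $113.25 | $1,215.31 | $0.00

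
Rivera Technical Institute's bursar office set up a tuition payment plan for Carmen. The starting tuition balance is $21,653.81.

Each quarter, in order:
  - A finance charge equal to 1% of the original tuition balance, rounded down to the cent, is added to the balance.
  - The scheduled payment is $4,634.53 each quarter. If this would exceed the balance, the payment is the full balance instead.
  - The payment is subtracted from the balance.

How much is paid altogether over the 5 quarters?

# | Opening | Interest | Payment | End bal
1 | $21,653.81 | $216.53 | $4,634.53 | $17,235.81
2 | $17,235.81 | $216.53 | $4,634.53 | $12,817.81
3 | $12,817.81 | $216.53 | $4,634.53 | $8,399.81
4 | $8,399.81 | $216.53 | $4,634.53 | $3,981.81
5 | $3,981.81 | $216.53 | $4,198.34 | $0.00
Total paid: $22,736.46

$22,736.46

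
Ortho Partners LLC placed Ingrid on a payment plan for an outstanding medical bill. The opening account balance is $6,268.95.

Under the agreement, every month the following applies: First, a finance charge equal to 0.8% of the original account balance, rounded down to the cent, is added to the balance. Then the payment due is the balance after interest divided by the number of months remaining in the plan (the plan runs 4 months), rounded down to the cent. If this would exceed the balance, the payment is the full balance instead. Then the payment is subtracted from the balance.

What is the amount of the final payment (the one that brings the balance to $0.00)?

Month 1: $6,268.95 +$50.15 interest = $6,319.10; pay $1,579.77 → $4,739.33
Month 2: $4,739.33 +$50.15 interest = $4,789.48; pay $1,596.49 → $3,192.99
Month 3: $3,192.99 +$50.15 interest = $3,243.14; pay $1,621.57 → $1,621.57
Month 4: $1,621.57 +$50.15 interest = $1,671.72; pay $1,671.72 → $0.00

$1,671.72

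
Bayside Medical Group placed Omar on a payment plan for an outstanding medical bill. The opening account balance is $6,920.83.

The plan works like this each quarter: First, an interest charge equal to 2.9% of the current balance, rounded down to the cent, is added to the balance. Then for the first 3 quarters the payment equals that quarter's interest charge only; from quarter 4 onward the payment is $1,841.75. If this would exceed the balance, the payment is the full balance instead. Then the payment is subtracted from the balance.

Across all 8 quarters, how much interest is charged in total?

Quarter 1: $6,920.83 +$200.70 interest = $7,121.53; pay $200.70 → $6,920.83
Quarter 2: $6,920.83 +$200.70 interest = $7,121.53; pay $200.70 → $6,920.83
Quarter 3: $6,920.83 +$200.70 interest = $7,121.53; pay $200.70 → $6,920.83
Quarter 4: $6,920.83 +$200.70 interest = $7,121.53; pay $1,841.75 → $5,279.78
Quarter 5: $5,279.78 +$153.11 interest = $5,432.89; pay $1,841.75 → $3,591.14
Quarter 6: $3,591.14 +$104.14 interest = $3,695.28; pay $1,841.75 → $1,853.53
Quarter 7: $1,853.53 +$53.75 interest = $1,907.28; pay $1,841.75 → $65.53
Quarter 8: $65.53 +$1.90 interest = $67.43; pay $67.43 → $0.00
Total interest: $200.70 + $200.70 + $200.70 + $200.70 + $153.11 + $104.14 + $53.75 + $1.90 = $1,115.70

$1,115.70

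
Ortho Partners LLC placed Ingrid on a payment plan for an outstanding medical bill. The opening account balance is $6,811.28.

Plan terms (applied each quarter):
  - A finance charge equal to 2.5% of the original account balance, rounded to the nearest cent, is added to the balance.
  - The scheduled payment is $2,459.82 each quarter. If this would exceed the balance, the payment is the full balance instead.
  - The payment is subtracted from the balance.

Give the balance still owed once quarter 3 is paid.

$0.00

Quarter 1: opening $6,811.28; interest $170.28 → $6,981.56; payment $2,459.82; balance $4,521.74
Quarter 2: opening $4,521.74; interest $170.28 → $4,692.02; payment $2,459.82; balance $2,232.20
Quarter 3: opening $2,232.20; interest $170.28 → $2,402.48; payment $2,402.48; balance $0.00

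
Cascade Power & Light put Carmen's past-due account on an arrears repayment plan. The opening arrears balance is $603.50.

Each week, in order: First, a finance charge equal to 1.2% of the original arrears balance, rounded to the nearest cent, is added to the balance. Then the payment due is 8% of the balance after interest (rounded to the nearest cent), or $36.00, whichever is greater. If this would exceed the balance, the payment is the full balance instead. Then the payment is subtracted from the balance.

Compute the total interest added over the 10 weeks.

Week 1: opening $603.50; interest $7.24 → $610.74; payment $48.86; balance $561.88
Week 2: opening $561.88; interest $7.24 → $569.12; payment $45.53; balance $523.59
Week 3: opening $523.59; interest $7.24 → $530.83; payment $42.47; balance $488.36
Week 4: opening $488.36; interest $7.24 → $495.60; payment $39.65; balance $455.95
Week 5: opening $455.95; interest $7.24 → $463.19; payment $37.06; balance $426.13
Week 6: opening $426.13; interest $7.24 → $433.37; payment $36.00; balance $397.37
Week 7: opening $397.37; interest $7.24 → $404.61; payment $36.00; balance $368.61
Week 8: opening $368.61; interest $7.24 → $375.85; payment $36.00; balance $339.85
Week 9: opening $339.85; interest $7.24 → $347.09; payment $36.00; balance $311.09
Week 10: opening $311.09; interest $7.24 → $318.33; payment $36.00; balance $282.33
Total interest: $7.24 + $7.24 + $7.24 + $7.24 + $7.24 + $7.24 + $7.24 + $7.24 + $7.24 + $7.24 = $72.40

$72.40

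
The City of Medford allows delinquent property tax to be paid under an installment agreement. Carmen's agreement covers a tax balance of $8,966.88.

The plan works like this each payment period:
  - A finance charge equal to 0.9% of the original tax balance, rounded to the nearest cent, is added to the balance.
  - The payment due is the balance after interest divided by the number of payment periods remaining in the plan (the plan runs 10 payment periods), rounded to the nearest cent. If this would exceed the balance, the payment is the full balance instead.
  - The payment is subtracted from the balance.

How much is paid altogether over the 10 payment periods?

Payment period 1: $8,966.88 +$80.70 interest = $9,047.58; pay $904.76 → $8,142.82
Payment period 2: $8,142.82 +$80.70 interest = $8,223.52; pay $913.72 → $7,309.80
Payment period 3: $7,309.80 +$80.70 interest = $7,390.50; pay $923.81 → $6,466.69
Payment period 4: $6,466.69 +$80.70 interest = $6,547.39; pay $935.34 → $5,612.05
Payment period 5: $5,612.05 +$80.70 interest = $5,692.75; pay $948.79 → $4,743.96
Payment period 6: $4,743.96 +$80.70 interest = $4,824.66; pay $964.93 → $3,859.73
Payment period 7: $3,859.73 +$80.70 interest = $3,940.43; pay $985.11 → $2,955.32
Payment period 8: $2,955.32 +$80.70 interest = $3,036.02; pay $1,012.01 → $2,024.01
Payment period 9: $2,024.01 +$80.70 interest = $2,104.71; pay $1,052.36 → $1,052.35
Payment period 10: $1,052.35 +$80.70 interest = $1,133.05; pay $1,133.05 → $0.00
Total paid: $9,773.88

$9,773.88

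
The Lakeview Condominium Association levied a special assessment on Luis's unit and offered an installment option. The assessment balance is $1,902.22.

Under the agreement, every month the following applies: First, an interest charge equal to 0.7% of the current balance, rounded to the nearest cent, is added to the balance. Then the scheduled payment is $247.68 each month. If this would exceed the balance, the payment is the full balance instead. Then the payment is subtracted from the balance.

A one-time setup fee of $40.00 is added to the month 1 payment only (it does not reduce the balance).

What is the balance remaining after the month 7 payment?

$226.82

Month 1: opening $1,902.22; interest $13.32 → $1,915.54; payment $247.68 (+ $40.00 fee); balance $1,667.86
Month 2: opening $1,667.86; interest $11.68 → $1,679.54; payment $247.68; balance $1,431.86
Month 3: opening $1,431.86; interest $10.02 → $1,441.88; payment $247.68; balance $1,194.20
Month 4: opening $1,194.20; interest $8.36 → $1,202.56; payment $247.68; balance $954.88
Month 5: opening $954.88; interest $6.68 → $961.56; payment $247.68; balance $713.88
Month 6: opening $713.88; interest $5.00 → $718.88; payment $247.68; balance $471.20
Month 7: opening $471.20; interest $3.30 → $474.50; payment $247.68; balance $226.82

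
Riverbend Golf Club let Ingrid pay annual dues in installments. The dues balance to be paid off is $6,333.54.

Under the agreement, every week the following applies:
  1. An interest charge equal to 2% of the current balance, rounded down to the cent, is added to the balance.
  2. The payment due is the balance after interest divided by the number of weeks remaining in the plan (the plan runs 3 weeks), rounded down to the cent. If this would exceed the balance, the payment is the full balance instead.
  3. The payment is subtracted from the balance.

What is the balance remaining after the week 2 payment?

# | Opening | Interest | Payment | End bal
1 | $6,333.54 | $126.67 | $2,153.40 | $4,306.81
2 | $4,306.81 | $86.13 | $2,196.47 | $2,196.47

$2,196.47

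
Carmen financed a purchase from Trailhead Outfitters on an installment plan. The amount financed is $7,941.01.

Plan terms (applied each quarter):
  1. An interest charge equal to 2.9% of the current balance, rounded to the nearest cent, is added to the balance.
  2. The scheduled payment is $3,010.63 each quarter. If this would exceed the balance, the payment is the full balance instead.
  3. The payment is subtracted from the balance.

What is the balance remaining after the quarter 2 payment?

$2,299.70

Quarter 1: $7,941.01 +$230.29 interest = $8,171.30; pay $3,010.63 → $5,160.67
Quarter 2: $5,160.67 +$149.66 interest = $5,310.33; pay $3,010.63 → $2,299.70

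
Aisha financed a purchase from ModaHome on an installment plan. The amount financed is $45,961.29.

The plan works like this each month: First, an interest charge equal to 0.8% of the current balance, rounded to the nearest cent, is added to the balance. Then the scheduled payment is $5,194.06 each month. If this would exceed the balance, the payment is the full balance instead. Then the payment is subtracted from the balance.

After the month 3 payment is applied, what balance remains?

$31,366.04

Month 1: $45,961.29 +$367.69 interest = $46,328.98; pay $5,194.06 → $41,134.92
Month 2: $41,134.92 +$329.08 interest = $41,464.00; pay $5,194.06 → $36,269.94
Month 3: $36,269.94 +$290.16 interest = $36,560.10; pay $5,194.06 → $31,366.04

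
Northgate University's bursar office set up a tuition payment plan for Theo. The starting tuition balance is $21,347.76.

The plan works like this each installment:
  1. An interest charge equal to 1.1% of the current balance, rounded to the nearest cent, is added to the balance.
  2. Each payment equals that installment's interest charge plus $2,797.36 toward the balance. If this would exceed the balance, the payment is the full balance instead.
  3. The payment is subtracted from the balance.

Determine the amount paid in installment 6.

Installment 1: opening $21,347.76; interest $234.83 → $21,582.59; payment $3,032.19; balance $18,550.40
Installment 2: opening $18,550.40; interest $204.05 → $18,754.45; payment $3,001.41; balance $15,753.04
Installment 3: opening $15,753.04; interest $173.28 → $15,926.32; payment $2,970.64; balance $12,955.68
Installment 4: opening $12,955.68; interest $142.51 → $13,098.19; payment $2,939.87; balance $10,158.32
Installment 5: opening $10,158.32; interest $111.74 → $10,270.06; payment $2,909.10; balance $7,360.96
Installment 6: opening $7,360.96; interest $80.97 → $7,441.93; payment $2,878.33; balance $4,563.60

$2,878.33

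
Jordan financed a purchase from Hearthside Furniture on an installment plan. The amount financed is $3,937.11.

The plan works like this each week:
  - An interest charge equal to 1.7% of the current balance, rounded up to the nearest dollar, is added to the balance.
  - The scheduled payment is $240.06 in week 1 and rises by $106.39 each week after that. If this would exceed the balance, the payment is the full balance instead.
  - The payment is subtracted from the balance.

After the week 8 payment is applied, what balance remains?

Week 1: opening $3,937.11; interest $67.00 → $4,004.11; payment $240.06; balance $3,764.05
Week 2: opening $3,764.05; interest $64.00 → $3,828.05; payment $346.45; balance $3,481.60
Week 3: opening $3,481.60; interest $60.00 → $3,541.60; payment $452.84; balance $3,088.76
Week 4: opening $3,088.76; interest $53.00 → $3,141.76; payment $559.23; balance $2,582.53
Week 5: opening $2,582.53; interest $44.00 → $2,626.53; payment $665.62; balance $1,960.91
Week 6: opening $1,960.91; interest $34.00 → $1,994.91; payment $772.01; balance $1,222.90
Week 7: opening $1,222.90; interest $21.00 → $1,243.90; payment $878.40; balance $365.50
Week 8: opening $365.50; interest $7.00 → $372.50; payment $372.50; balance $0.00

$0.00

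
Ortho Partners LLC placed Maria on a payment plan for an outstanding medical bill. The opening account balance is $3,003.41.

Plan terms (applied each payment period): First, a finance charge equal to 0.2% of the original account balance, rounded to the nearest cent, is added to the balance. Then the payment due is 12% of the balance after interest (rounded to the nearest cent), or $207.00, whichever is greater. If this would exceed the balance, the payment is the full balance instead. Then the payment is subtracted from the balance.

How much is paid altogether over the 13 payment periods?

$3,081.54

Payment period 1: opening $3,003.41; interest $6.01 → $3,009.42; payment $361.13; balance $2,648.29
Payment period 2: opening $2,648.29; interest $6.01 → $2,654.30; payment $318.52; balance $2,335.78
Payment period 3: opening $2,335.78; interest $6.01 → $2,341.79; payment $281.01; balance $2,060.78
Payment period 4: opening $2,060.78; interest $6.01 → $2,066.79; payment $248.01; balance $1,818.78
Payment period 5: opening $1,818.78; interest $6.01 → $1,824.79; payment $218.97; balance $1,605.82
Payment period 6: opening $1,605.82; interest $6.01 → $1,611.83; payment $207.00; balance $1,404.83
Payment period 7: opening $1,404.83; interest $6.01 → $1,410.84; payment $207.00; balance $1,203.84
Payment period 8: opening $1,203.84; interest $6.01 → $1,209.85; payment $207.00; balance $1,002.85
Payment period 9: opening $1,002.85; interest $6.01 → $1,008.86; payment $207.00; balance $801.86
Payment period 10: opening $801.86; interest $6.01 → $807.87; payment $207.00; balance $600.87
Payment period 11: opening $600.87; interest $6.01 → $606.88; payment $207.00; balance $399.88
Payment period 12: opening $399.88; interest $6.01 → $405.89; payment $207.00; balance $198.89
Payment period 13: opening $198.89; interest $6.01 → $204.90; payment $204.90; balance $0.00
Total paid: $3,081.54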